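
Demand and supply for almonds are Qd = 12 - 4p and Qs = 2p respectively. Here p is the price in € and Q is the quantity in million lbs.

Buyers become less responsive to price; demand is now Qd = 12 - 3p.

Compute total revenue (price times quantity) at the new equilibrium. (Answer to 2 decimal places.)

11.52

Before the shock: 12 - 4p = 2p ⇒ 12 = 6p ⇒ p = 2, Q = 4.
The shock moves the curves to Qd = 12 - 3p and Qs = 2p.
Equate the new curves: 12 - 3p = 2p, giving 12 = 5p, p = 2.4, Q = 4.8.
New expenditure = 2.4 × 4.8 = 11.52.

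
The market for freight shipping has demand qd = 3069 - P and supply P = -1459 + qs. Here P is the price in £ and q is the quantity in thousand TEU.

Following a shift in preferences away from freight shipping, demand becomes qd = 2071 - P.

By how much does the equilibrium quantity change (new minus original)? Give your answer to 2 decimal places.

Solve the original market: 3069 - P = P + 1459, hence P = 805 and q = 2264.
After the shift, demand is qd = 2071 - P and supply is qs = P + 1459.
New equilibrium: 2071 - P = P + 1459 ⇒ 612 = 2P ⇒ P = 306, q = 1765.
Δq = 1765 − 2264 = -499.00.

-499.00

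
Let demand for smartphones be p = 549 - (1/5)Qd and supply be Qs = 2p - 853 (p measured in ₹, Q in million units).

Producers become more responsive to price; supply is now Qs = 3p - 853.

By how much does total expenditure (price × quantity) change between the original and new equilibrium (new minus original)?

+133238.4375

Initially, 2745 - 5p = 2p - 853, so 3598 = 7p and p = 514, Q = 175.
The shock moves the curves to Qd = 2745 - 5p and Qs = 3p - 853.
Equate the new curves: 2745 - 5p = 3p - 853, giving 3598 = 8p, p = 449.75, Q = 496.25.
Expenditure moves from 514×175 = 89950 to 449.75×496.25 = 223188.4375; change = +133238.4375.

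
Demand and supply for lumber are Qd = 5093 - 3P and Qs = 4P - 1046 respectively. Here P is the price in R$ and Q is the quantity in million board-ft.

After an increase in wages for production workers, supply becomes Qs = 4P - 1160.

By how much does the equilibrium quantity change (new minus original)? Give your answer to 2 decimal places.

Before the shock: 5093 - 3P = 4P - 1046 ⇒ 6139 = 7P ⇒ P = 877, Q = 2462.
With the change applied: demand Qd = 5093 - 3P, supply Qs = 4P - 1160.
Clearing the new market: 5093 - 3P = 4P - 1160, so P = 6253/7 ≈ 893.2857 and Q = 16892/7 ≈ 2413.1429.
ΔQ = 2413.1429 − 2462 = -48.86.

-48.86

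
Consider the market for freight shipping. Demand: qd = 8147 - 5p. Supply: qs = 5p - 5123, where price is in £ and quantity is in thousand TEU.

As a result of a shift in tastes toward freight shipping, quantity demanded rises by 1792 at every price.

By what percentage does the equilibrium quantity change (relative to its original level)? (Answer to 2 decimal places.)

Original equilibrium: 8147 - 5p = 5p - 5123 gives 13270 = 10p, so p = 1327 and q = 1512.
With the change applied: demand qd = 9939 - 5p, supply qs = 5p - 5123.
Setting them equal: 9939 - 5p = 5p - 5123 → 15062 = 10p, so p = 1506.2 and q = 2408.
%Δq = (2408 − 1512) / 1512 × 100 = +59.26%.

+59.26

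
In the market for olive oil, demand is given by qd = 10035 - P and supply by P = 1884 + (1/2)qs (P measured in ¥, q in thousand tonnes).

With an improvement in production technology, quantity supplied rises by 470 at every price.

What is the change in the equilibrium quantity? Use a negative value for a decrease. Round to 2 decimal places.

+156.67

Initially, 10035 - P = 2P - 3768, so 13803 = 3P and P = 4601, q = 5434.
With the change applied: demand qd = 10035 - P, supply qs = 2P - 3298.
Setting them equal: 10035 - P = 2P - 3298 → 13333 = 3P, so P = 13333/3 ≈ 4444.3333 and q = 16772/3 ≈ 5590.6667.
Δq = 5590.6667 − 5434 = +156.67.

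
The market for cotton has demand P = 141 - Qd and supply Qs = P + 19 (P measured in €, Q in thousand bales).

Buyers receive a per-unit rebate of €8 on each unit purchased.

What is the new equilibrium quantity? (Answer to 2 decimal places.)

Solve the original market: 141 - P = P + 19, hence P = 61 and Q = 80.
Since buyers' out-of-pocket price is the market price minus the rebate, the effective demand curve becomes Qd = 149 - P.
New equilibrium: 149 - P = P + 19 ⇒ 130 = 2P ⇒ P = 65, Q = 84.

84.00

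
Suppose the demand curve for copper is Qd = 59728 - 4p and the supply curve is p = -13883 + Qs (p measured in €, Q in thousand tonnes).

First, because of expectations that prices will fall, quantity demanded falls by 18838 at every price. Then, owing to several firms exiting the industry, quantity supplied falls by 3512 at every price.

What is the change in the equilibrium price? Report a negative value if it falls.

Before the shock: 59728 - 4p = p + 13883 ⇒ 45845 = 5p ⇒ p = 9169, Q = 23052.
The new curves are Qd = 40890 - 4p (demand) and Qs = p + 10371 (supply).
Equate the new curves: 40890 - 4p = p + 10371, giving 30519 = 5p, p = 6103.8, Q = 16474.8.
Δp = 6103.8 − 9169 = -3065.2.

-3065.2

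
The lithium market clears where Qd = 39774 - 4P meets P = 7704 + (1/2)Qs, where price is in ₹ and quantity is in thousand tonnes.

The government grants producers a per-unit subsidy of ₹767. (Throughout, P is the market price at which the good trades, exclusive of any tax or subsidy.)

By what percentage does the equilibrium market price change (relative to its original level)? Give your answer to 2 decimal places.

-2.78

Solve the original market: 39774 - 4P = 2P - 15408, hence P = 9197 and Q = 2986.
Since sellers receive the price plus the subsidy, the effective supply curve becomes Qs = 2P - 13874.
Clearing the new market: 39774 - 4P = 2P - 13874, so P = 26824/3 ≈ 8941.3333 and Q = 12026/3 ≈ 4008.6667.
%ΔP = (8941.3333 − 9197) / 9197 × 100 = -2.78%.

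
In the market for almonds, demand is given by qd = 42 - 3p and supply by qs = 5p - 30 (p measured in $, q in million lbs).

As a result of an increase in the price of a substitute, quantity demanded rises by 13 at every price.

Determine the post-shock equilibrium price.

10.625

Before the shock: 42 - 3p = 5p - 30 ⇒ 72 = 8p ⇒ p = 9, q = 15.
The shock moves the curves to qd = 55 - 3p and qs = 5p - 30.
Equate the new curves: 55 - 3p = 5p - 30, giving 85 = 8p, p = 10.625, q = 23.125.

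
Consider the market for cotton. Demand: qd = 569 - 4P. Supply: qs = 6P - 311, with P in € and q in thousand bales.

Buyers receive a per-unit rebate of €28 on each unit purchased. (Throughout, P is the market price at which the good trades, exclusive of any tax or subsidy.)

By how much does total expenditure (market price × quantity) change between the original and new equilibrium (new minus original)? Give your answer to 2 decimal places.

+9096.64

Before the shock: 569 - 4P = 6P - 311 ⇒ 880 = 10P ⇒ P = 88, q = 217.
Since buyers' out-of-pocket price is the market price minus the rebate, the effective demand curve becomes qd = 681 - 4P.
New equilibrium: 681 - 4P = 6P - 311 ⇒ 992 = 10P ⇒ P = 99.2, q = 284.2.
Expenditure moves from 88×217 = 19096 to 99.2×284.2 = 28192.64; change = +9096.64.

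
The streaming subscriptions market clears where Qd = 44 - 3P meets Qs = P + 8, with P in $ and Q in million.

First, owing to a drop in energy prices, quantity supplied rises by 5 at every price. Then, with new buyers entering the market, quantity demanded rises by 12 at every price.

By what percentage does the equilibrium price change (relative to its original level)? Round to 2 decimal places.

+19.44

Before the shock: 44 - 3P = P + 8 ⇒ 36 = 4P ⇒ P = 9, Q = 17.
After the shift, demand is Qd = 56 - 3P and supply is Qs = P + 13.
New equilibrium: 56 - 3P = P + 13 ⇒ 43 = 4P ⇒ P = 10.75, Q = 23.75.
%ΔP = (10.75 − 9) / 9 × 100 = +19.44%.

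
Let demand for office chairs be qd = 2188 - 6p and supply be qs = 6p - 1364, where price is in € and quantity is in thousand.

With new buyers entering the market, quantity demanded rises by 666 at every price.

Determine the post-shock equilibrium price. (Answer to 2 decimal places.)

351.50

Before the shock: 2188 - 6p = 6p - 1364 ⇒ 3552 = 12p ⇒ p = 296, q = 412.
The shock moves the curves to qd = 2854 - 6p and qs = 6p - 1364.
Setting them equal: 2854 - 6p = 6p - 1364 → 4218 = 12p, so p = 351.5 and q = 745.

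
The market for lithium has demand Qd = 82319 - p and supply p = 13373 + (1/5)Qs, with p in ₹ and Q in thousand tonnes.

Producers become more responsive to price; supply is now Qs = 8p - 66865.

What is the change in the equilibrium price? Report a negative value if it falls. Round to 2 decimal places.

Solve the original market: 82319 - p = 5p - 66865, hence p = 24864 and Q = 57455.
After the shift, demand is Qd = 82319 - p and supply is Qs = 8p - 66865.
Clearing the new market: 82319 - p = 8p - 66865, so p = 16576 and Q = 65743.
Δp = 16576 − 24864 = -8288.00.

-8288.00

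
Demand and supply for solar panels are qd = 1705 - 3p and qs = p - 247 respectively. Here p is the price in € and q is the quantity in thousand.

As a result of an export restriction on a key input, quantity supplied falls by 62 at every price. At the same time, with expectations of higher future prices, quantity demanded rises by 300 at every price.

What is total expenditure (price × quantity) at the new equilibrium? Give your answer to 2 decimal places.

Initially, 1705 - 3p = p - 247, so 1952 = 4p and p = 488, q = 241.
The shock moves the curves to qd = 2005 - 3p and qs = p - 309.
New equilibrium: 2005 - 3p = p - 309 ⇒ 2314 = 4p ⇒ p = 578.5, q = 269.5.
New expenditure = 578.5 × 269.5 = 155905.75.

155905.75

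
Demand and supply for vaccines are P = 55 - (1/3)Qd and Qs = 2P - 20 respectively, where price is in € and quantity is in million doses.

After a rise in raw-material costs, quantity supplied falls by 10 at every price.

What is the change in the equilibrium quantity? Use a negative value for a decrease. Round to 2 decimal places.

-6.00

Before the shock: 165 - 3P = 2P - 20 ⇒ 185 = 5P ⇒ P = 37, Q = 54.
The new curves are Qd = 165 - 3P (demand) and Qs = 2P - 30 (supply).
Setting them equal: 165 - 3P = 2P - 30 → 195 = 5P, so P = 39 and Q = 48.
ΔQ = 48 − 54 = -6.00.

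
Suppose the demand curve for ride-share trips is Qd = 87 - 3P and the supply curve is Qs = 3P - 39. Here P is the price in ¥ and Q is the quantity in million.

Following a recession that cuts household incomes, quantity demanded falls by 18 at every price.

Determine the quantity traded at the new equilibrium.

Initially, 87 - 3P = 3P - 39, so 126 = 6P and P = 21, Q = 24.
After the shift, demand is Qd = 69 - 3P and supply is Qs = 3P - 39.
Clearing the new market: 69 - 3P = 3P - 39, so P = 18 and Q = 15.

15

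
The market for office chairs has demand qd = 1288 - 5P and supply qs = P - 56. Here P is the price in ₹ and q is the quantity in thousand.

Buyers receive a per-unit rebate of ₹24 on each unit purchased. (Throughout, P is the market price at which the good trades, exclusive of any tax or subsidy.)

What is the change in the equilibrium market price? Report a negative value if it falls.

Solve the original market: 1288 - 5P = P - 56, hence P = 224 and q = 168.
Since buyers' out-of-pocket price is the market price minus the rebate, the effective demand curve becomes qd = 1408 - 5P.
Clearing the new market: 1408 - 5P = P - 56, so P = 244 and q = 188.
ΔP = 244 − 224 = +20.

+20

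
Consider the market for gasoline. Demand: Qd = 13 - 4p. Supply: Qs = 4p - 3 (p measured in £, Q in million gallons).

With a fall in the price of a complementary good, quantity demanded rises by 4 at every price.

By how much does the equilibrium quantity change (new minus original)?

+2

Initially, 13 - 4p = 4p - 3, so 16 = 8p and p = 2, Q = 5.
The new curves are Qd = 17 - 4p (demand) and Qs = 4p - 3 (supply).
Clearing the new market: 17 - 4p = 4p - 3, so p = 2.5 and Q = 7.
ΔQ = 7 − 5 = +2.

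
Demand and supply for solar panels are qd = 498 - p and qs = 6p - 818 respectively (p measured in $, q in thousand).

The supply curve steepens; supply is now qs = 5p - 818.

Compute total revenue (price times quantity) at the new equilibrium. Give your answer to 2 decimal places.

61120.89

Solve the original market: 498 - p = 6p - 818, hence p = 188 and q = 310.
The new curves are qd = 498 - p (demand) and qs = 5p - 818 (supply).
Setting them equal: 498 - p = 5p - 818 → 1316 = 6p, so p = 658/3 ≈ 219.3333 and q = 836/3 ≈ 278.6667.
New expenditure = 219.3333 × 278.6667 = 61120.89.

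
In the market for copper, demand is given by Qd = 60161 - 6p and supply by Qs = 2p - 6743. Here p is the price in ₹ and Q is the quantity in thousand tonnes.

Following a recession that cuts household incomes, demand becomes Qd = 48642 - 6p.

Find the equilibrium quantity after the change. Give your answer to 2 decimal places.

Before the shock: 60161 - 6p = 2p - 6743 ⇒ 66904 = 8p ⇒ p = 8363, Q = 9983.
The shock moves the curves to Qd = 48642 - 6p and Qs = 2p - 6743.
Setting them equal: 48642 - 6p = 2p - 6743 → 55385 = 8p, so p = 6923.125 and Q = 7103.25.

7103.25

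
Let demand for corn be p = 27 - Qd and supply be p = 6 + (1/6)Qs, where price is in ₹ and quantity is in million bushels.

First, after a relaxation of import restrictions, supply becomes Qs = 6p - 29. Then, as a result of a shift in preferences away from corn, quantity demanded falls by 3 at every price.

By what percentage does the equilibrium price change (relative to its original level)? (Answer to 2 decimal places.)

-15.87

Original equilibrium: 27 - p = 6p - 36 gives 63 = 7p, so p = 9 and Q = 18.
With the change applied: demand Qd = 24 - p, supply Qs = 6p - 29.
Setting them equal: 24 - p = 6p - 29 → 53 = 7p, so p = 53/7 ≈ 7.5714 and Q = 115/7 ≈ 16.4286.
%Δp = (7.5714 − 9) / 9 × 100 = -15.87%.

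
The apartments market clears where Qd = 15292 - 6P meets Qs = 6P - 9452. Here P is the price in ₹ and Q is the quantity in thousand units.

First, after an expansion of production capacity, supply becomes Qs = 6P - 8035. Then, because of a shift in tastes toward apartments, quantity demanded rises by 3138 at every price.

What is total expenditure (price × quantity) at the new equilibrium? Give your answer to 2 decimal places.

11462653.13

Solve the original market: 15292 - 6P = 6P - 9452, hence P = 2062 and Q = 2920.
After the shift, demand is Qd = 18430 - 6P and supply is Qs = 6P - 8035.
Clearing the new market: 18430 - 6P = 6P - 8035, so P = 26465/12 ≈ 2205.4167 and Q = 5197.5.
New expenditure = 2205.4167 × 5197.5 = 11462653.13.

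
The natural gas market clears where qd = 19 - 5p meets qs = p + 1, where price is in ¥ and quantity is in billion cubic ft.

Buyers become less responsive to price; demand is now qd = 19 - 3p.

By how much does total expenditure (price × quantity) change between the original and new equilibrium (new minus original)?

+12.75

Original equilibrium: 19 - 5p = p + 1 gives 18 = 6p, so p = 3 and q = 4.
With the change applied: demand qd = 19 - 3p, supply qs = p + 1.
Equate the new curves: 19 - 3p = p + 1, giving 18 = 4p, p = 4.5, q = 5.5.
Expenditure moves from 3×4 = 12 to 4.5×5.5 = 24.75; change = +12.75.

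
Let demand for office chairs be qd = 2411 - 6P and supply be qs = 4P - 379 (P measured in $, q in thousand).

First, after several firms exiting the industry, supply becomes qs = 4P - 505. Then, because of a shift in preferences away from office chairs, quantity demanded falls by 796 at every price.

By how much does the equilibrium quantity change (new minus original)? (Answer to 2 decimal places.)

-394.00

Solve the original market: 2411 - 6P = 4P - 379, hence P = 279 and q = 737.
With the change applied: demand qd = 1615 - 6P, supply qs = 4P - 505.
Clearing the new market: 1615 - 6P = 4P - 505, so P = 212 and q = 343.
Δq = 343 − 737 = -394.00.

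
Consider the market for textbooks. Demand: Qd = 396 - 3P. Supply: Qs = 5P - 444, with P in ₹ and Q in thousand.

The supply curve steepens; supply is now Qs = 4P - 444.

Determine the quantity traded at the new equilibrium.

36

Initially, 396 - 3P = 5P - 444, so 840 = 8P and P = 105, Q = 81.
With the change applied: demand Qd = 396 - 3P, supply Qs = 4P - 444.
Equate the new curves: 396 - 3P = 4P - 444, giving 840 = 7P, P = 120, Q = 36.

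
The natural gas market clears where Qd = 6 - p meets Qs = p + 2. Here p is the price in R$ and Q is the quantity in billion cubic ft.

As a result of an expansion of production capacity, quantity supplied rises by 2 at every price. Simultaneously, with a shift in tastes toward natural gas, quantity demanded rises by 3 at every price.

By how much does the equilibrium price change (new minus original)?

Original equilibrium: 6 - p = p + 2 gives 4 = 2p, so p = 2 and Q = 4.
The shock moves the curves to Qd = 9 - p and Qs = p + 4.
Clearing the new market: 9 - p = p + 4, so p = 2.5 and Q = 6.5.
Δp = 2.5 − 2 = +0.5.

+0.5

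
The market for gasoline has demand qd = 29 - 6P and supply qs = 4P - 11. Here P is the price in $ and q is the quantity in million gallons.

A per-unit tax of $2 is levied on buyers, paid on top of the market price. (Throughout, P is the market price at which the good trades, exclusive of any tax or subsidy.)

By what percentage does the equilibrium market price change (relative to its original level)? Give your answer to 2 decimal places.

-30.00

Initially, 29 - 6P = 4P - 11, so 40 = 10P and P = 4, q = 5.
Since buyers pay the price plus the tax, the effective demand curve becomes qd = 17 - 6P.
Setting them equal: 17 - 6P = 4P - 11 → 28 = 10P, so P = 2.8 and q = 0.2.
%ΔP = (2.8 − 4) / 4 × 100 = -30.00%.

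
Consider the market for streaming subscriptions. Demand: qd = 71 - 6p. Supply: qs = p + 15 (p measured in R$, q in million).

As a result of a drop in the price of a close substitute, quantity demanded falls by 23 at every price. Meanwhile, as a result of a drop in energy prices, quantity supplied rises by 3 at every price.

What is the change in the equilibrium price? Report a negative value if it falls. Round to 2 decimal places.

Original equilibrium: 71 - 6p = p + 15 gives 56 = 7p, so p = 8 and q = 23.
With the change applied: demand qd = 48 - 6p, supply qs = p + 18.
New equilibrium: 48 - 6p = p + 18 ⇒ 30 = 7p ⇒ p = 30/7 ≈ 4.2857, q = 156/7 ≈ 22.2857.
Δp = 4.2857 − 8 = -3.71.

-3.71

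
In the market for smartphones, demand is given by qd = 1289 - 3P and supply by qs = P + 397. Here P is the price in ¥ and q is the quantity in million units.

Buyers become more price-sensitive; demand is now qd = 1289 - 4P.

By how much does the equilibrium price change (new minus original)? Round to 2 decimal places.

Solve the original market: 1289 - 3P = P + 397, hence P = 223 and q = 620.
The shock moves the curves to qd = 1289 - 4P and qs = P + 397.
Setting them equal: 1289 - 4P = P + 397 → 892 = 5P, so P = 178.4 and q = 575.4.
ΔP = 178.4 − 223 = -44.60.

-44.60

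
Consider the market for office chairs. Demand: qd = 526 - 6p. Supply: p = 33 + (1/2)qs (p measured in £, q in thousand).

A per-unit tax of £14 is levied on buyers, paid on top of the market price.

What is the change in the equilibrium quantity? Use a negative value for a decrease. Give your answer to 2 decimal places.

Before the shock: 526 - 6p = 2p - 66 ⇒ 592 = 8p ⇒ p = 74, q = 82.
Since buyers pay the price plus the tax, the effective demand curve becomes qd = 442 - 6p.
Setting them equal: 442 - 6p = 2p - 66 → 508 = 8p, so p = 63.5 and q = 61.
Δq = 61 − 82 = -21.00.

-21.00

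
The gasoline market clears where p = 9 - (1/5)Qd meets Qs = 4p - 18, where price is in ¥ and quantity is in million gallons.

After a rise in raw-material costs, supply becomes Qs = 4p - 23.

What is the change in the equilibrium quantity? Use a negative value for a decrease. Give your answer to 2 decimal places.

Solve the original market: 45 - 5p = 4p - 18, hence p = 7 and Q = 10.
After the shift, demand is Qd = 45 - 5p and supply is Qs = 4p - 23.
Setting them equal: 45 - 5p = 4p - 23 → 68 = 9p, so p = 68/9 ≈ 7.5556 and Q = 65/9 ≈ 7.2222.
ΔQ = 7.2222 − 10 = -2.78.

-2.78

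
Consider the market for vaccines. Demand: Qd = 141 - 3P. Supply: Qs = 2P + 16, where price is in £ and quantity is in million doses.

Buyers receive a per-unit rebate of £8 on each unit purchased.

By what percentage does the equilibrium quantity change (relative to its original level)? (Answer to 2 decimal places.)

+14.55

Solve the original market: 141 - 3P = 2P + 16, hence P = 25 and Q = 66.
Since buyers' out-of-pocket price is the market price minus the rebate, the effective demand curve becomes Qd = 165 - 3P.
New equilibrium: 165 - 3P = 2P + 16 ⇒ 149 = 5P ⇒ P = 29.8, Q = 75.6.
%ΔQ = (75.6 − 66) / 66 × 100 = +14.55%.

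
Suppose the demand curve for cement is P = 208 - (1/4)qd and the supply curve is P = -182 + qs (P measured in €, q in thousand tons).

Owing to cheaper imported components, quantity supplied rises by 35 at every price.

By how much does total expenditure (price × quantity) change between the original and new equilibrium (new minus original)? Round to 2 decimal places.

Solve the original market: 832 - 4P = P + 182, hence P = 130 and q = 312.
The shock moves the curves to qd = 832 - 4P and qs = P + 217.
Equate the new curves: 832 - 4P = P + 217, giving 615 = 5P, P = 123, q = 340.
Expenditure moves from 130×312 = 40560 to 123×340 = 41820; change = +1260.00.

+1260.00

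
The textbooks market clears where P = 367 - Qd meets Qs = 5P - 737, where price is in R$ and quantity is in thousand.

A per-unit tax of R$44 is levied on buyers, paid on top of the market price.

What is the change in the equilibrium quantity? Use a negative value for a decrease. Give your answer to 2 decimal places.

Before the shock: 367 - P = 5P - 737 ⇒ 1104 = 6P ⇒ P = 184, Q = 183.
Since buyers pay the price plus the tax, the effective demand curve becomes Qd = 323 - P.
Equate the new curves: 323 - P = 5P - 737, giving 1060 = 6P, P = 530/3 ≈ 176.6667, Q = 439/3 ≈ 146.3333.
ΔQ = 146.3333 − 183 = -36.67.

-36.67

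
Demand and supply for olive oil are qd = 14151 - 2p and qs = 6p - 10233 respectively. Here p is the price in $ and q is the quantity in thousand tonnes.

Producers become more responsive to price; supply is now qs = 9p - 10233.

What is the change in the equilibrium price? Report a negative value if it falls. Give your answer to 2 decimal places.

Initially, 14151 - 2p = 6p - 10233, so 24384 = 8p and p = 3048, q = 8055.
The new curves are qd = 14151 - 2p (demand) and qs = 9p - 10233 (supply).
New equilibrium: 14151 - 2p = 9p - 10233 ⇒ 24384 = 11p ⇒ p = 24384/11 ≈ 2216.7273, q = 106893/11 ≈ 9717.5455.
Δp = 2216.7273 − 3048 = -831.27.

-831.27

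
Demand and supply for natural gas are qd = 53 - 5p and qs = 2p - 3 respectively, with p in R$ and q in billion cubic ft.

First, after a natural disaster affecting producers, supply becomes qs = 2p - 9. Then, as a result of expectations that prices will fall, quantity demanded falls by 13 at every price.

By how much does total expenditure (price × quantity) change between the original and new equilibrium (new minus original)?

Solve the original market: 53 - 5p = 2p - 3, hence p = 8 and q = 13.
After the shift, demand is qd = 40 - 5p and supply is qs = 2p - 9.
Equate the new curves: 40 - 5p = 2p - 9, giving 49 = 7p, p = 7, q = 5.
Expenditure moves from 8×13 = 104 to 7×5 = 35; change = -69.

-69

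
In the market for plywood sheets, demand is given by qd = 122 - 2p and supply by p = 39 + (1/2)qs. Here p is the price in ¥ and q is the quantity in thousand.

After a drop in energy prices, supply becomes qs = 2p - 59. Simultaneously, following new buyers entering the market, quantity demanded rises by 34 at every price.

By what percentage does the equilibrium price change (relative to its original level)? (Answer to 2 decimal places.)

Original equilibrium: 122 - 2p = 2p - 78 gives 200 = 4p, so p = 50 and q = 22.
With the change applied: demand qd = 156 - 2p, supply qs = 2p - 59.
New equilibrium: 156 - 2p = 2p - 59 ⇒ 215 = 4p ⇒ p = 53.75, q = 48.5.
%Δp = (53.75 − 50) / 50 × 100 = +7.50%.

+7.50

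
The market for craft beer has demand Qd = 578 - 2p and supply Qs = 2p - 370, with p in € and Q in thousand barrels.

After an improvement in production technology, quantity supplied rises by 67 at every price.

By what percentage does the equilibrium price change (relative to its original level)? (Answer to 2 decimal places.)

-7.07

Initially, 578 - 2p = 2p - 370, so 948 = 4p and p = 237, Q = 104.
With the change applied: demand Qd = 578 - 2p, supply Qs = 2p - 303.
Setting them equal: 578 - 2p = 2p - 303 → 881 = 4p, so p = 220.25 and Q = 137.5.
%Δp = (220.25 − 237) / 237 × 100 = -7.07%.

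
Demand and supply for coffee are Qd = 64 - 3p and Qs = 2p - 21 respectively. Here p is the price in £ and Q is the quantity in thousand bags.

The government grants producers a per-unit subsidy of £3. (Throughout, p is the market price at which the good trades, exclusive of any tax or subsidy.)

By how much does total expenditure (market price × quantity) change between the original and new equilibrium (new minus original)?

Before the shock: 64 - 3p = 2p - 21 ⇒ 85 = 5p ⇒ p = 17, Q = 13.
Since sellers receive the price plus the subsidy, the effective supply curve becomes Qs = 2p - 15.
New equilibrium: 64 - 3p = 2p - 15 ⇒ 79 = 5p ⇒ p = 15.8, Q = 16.6.
Expenditure moves from 17×13 = 221 to 15.8×16.6 = 262.28; change = +41.28.

+41.28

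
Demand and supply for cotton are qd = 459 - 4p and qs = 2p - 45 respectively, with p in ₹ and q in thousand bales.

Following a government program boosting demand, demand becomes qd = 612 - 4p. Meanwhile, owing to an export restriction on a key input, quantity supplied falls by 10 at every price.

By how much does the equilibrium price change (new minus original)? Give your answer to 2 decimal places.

Before the shock: 459 - 4p = 2p - 45 ⇒ 504 = 6p ⇒ p = 84, q = 123.
The new curves are qd = 612 - 4p (demand) and qs = 2p - 55 (supply).
Clearing the new market: 612 - 4p = 2p - 55, so p = 667/6 ≈ 111.1667 and q = 502/3 ≈ 167.3333.
Δp = 111.1667 − 84 = +27.17.

+27.17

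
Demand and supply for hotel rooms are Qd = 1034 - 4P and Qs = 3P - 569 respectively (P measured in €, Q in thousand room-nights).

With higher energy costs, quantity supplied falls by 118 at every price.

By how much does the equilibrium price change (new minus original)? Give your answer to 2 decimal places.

+16.86

Original equilibrium: 1034 - 4P = 3P - 569 gives 1603 = 7P, so P = 229 and Q = 118.
The new curves are Qd = 1034 - 4P (demand) and Qs = 3P - 687 (supply).
Equate the new curves: 1034 - 4P = 3P - 687, giving 1721 = 7P, P = 1721/7 ≈ 245.8571, Q = 354/7 ≈ 50.5714.
ΔP = 245.8571 − 229 = +16.86.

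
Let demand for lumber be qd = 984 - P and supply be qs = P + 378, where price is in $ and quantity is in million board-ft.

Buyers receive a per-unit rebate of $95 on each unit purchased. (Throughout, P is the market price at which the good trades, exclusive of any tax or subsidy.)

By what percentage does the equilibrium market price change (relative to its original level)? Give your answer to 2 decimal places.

Solve the original market: 984 - P = P + 378, hence P = 303 and q = 681.
Since buyers' out-of-pocket price is the market price minus the rebate, the effective demand curve becomes qd = 1079 - P.
Clearing the new market: 1079 - P = P + 378, so P = 350.5 and q = 728.5.
%ΔP = (350.5 − 303) / 303 × 100 = +15.68%.

+15.68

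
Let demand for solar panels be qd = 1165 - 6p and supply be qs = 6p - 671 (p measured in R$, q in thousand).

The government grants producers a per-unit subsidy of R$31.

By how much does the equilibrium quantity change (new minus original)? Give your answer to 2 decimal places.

Before the shock: 1165 - 6p = 6p - 671 ⇒ 1836 = 12p ⇒ p = 153, q = 247.
Since sellers receive the price plus the subsidy, the effective supply curve becomes qs = 6p - 485.
Clearing the new market: 1165 - 6p = 6p - 485, so p = 137.5 and q = 340.
Δq = 340 − 247 = +93.00.

+93.00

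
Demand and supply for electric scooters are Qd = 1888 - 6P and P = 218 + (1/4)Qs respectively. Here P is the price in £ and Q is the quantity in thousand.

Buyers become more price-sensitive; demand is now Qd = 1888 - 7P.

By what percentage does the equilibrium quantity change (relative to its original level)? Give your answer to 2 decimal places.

Before the shock: 1888 - 6P = 4P - 872 ⇒ 2760 = 10P ⇒ P = 276, Q = 232.
The shock moves the curves to Qd = 1888 - 7P and Qs = 4P - 872.
Equate the new curves: 1888 - 7P = 4P - 872, giving 2760 = 11P, P = 2760/11 ≈ 250.9091, Q = 1448/11 ≈ 131.6364.
%ΔQ = (131.6364 − 232) / 232 × 100 = -43.26%.

-43.26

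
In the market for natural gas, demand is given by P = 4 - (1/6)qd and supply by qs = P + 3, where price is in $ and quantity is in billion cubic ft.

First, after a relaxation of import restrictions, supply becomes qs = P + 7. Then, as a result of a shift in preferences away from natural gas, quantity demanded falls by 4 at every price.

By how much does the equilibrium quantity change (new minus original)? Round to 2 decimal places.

+2.86

Before the shock: 24 - 6P = P + 3 ⇒ 21 = 7P ⇒ P = 3, q = 6.
After the shift, demand is qd = 20 - 6P and supply is qs = P + 7.
Setting them equal: 20 - 6P = P + 7 → 13 = 7P, so P = 13/7 ≈ 1.8571 and q = 62/7 ≈ 8.8571.
Δq = 8.8571 − 6 = +2.86.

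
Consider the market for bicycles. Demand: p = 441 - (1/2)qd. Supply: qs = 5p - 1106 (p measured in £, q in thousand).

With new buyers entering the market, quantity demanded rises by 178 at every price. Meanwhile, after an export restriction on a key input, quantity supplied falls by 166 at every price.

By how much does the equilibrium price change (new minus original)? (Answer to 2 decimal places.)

Initially, 882 - 2p = 5p - 1106, so 1988 = 7p and p = 284, q = 314.
The shock moves the curves to qd = 1060 - 2p and qs = 5p - 1272.
Clearing the new market: 1060 - 2p = 5p - 1272, so p = 2332/7 ≈ 333.1429 and q = 2756/7 ≈ 393.7143.
Δp = 333.1429 − 284 = +49.14.

+49.14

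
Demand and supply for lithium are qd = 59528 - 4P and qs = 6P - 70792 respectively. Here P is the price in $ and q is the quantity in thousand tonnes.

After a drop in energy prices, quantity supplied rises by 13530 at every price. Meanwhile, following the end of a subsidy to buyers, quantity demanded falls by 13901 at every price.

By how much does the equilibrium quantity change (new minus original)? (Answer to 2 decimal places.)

Initially, 59528 - 4P = 6P - 70792, so 130320 = 10P and P = 13032, q = 7400.
With the change applied: demand qd = 45627 - 4P, supply qs = 6P - 57262.
Equate the new curves: 45627 - 4P = 6P - 57262, giving 102889 = 10P, P = 10288.9, q = 4471.4.
Δq = 4471.4 − 7400 = -2928.60.

-2928.60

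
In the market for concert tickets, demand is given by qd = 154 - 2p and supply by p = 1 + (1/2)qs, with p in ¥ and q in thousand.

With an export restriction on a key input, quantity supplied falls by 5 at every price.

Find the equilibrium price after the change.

Before the shock: 154 - 2p = 2p - 2 ⇒ 156 = 4p ⇒ p = 39, q = 76.
The shock moves the curves to qd = 154 - 2p and qs = 2p - 7.
Setting them equal: 154 - 2p = 2p - 7 → 161 = 4p, so p = 40.25 and q = 73.5.

40.25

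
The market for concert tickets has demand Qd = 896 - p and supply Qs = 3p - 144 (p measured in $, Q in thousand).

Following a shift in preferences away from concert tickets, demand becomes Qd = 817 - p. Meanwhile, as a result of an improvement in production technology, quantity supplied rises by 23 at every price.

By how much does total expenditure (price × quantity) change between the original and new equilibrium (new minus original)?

-28763.75

Solve the original market: 896 - p = 3p - 144, hence p = 260 and Q = 636.
After the shift, demand is Qd = 817 - p and supply is Qs = 3p - 121.
Setting them equal: 817 - p = 3p - 121 → 938 = 4p, so p = 234.5 and Q = 582.5.
Expenditure moves from 260×636 = 165360 to 234.5×582.5 = 136596.25; change = -28763.75.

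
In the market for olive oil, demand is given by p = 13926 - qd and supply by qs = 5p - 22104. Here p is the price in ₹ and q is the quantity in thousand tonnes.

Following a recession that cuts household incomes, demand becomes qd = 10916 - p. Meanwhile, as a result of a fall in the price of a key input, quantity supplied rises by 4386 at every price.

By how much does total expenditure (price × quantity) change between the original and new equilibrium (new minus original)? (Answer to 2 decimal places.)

Solve the original market: 13926 - p = 5p - 22104, hence p = 6005 and q = 7921.
With the change applied: demand qd = 10916 - p, supply qs = 5p - 17718.
Clearing the new market: 10916 - p = 5p - 17718, so p = 14317/3 ≈ 4772.3333 and q = 18431/3 ≈ 6143.6667.
Expenditure moves from 6005×7921 = 47565605 to 4772.3333×6143.6667 = 29319625.2222; change = -18245979.78.

-18245979.78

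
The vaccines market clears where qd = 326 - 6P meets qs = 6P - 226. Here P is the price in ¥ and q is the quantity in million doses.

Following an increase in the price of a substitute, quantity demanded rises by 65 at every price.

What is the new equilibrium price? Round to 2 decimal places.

51.42

Solve the original market: 326 - 6P = 6P - 226, hence P = 46 and q = 50.
With the change applied: demand qd = 391 - 6P, supply qs = 6P - 226.
Setting them equal: 391 - 6P = 6P - 226 → 617 = 12P, so P = 617/12 ≈ 51.4167 and q = 82.5.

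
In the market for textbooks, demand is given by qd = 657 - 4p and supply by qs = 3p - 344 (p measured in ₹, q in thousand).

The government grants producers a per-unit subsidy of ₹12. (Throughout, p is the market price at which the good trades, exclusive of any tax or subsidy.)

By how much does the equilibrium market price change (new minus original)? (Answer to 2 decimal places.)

-5.14

Original equilibrium: 657 - 4p = 3p - 344 gives 1001 = 7p, so p = 143 and q = 85.
Since sellers receive the price plus the subsidy, the effective supply curve becomes qs = 3p - 308.
New equilibrium: 657 - 4p = 3p - 308 ⇒ 965 = 7p ⇒ p = 965/7 ≈ 137.8571, q = 739/7 ≈ 105.5714.
Δp = 137.8571 − 143 = -5.14.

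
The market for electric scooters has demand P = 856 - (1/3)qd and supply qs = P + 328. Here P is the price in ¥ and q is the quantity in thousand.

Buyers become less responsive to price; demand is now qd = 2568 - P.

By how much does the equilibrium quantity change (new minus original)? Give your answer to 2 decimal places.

+560.00

Before the shock: 2568 - 3P = P + 328 ⇒ 2240 = 4P ⇒ P = 560, q = 888.
The shock moves the curves to qd = 2568 - P and qs = P + 328.
Equate the new curves: 2568 - P = P + 328, giving 2240 = 2P, P = 1120, q = 1448.
Δq = 1448 − 888 = +560.00.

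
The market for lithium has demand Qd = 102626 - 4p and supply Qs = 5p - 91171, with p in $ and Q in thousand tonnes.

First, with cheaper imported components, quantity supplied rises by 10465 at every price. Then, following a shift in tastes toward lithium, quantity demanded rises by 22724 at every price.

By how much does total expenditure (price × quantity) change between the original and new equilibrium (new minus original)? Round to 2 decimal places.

+417992424.62

Solve the original market: 102626 - 4p = 5p - 91171, hence p = 21533 and Q = 16494.
With the change applied: demand Qd = 125350 - 4p, supply Qs = 5p - 80706.
New equilibrium: 125350 - 4p = 5p - 80706 ⇒ 206056 = 9p ⇒ p = 206056/9 ≈ 22895.1111, Q = 303926/9 ≈ 33769.5556.
Expenditure moves from 21533×16494 = 355165302 to 22895.1111×33769.5556 = 773157726.6173; change = +417992424.62.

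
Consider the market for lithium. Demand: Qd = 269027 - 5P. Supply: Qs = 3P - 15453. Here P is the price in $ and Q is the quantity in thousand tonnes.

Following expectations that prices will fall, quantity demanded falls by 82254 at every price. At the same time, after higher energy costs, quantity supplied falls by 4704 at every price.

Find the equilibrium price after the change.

25866.25

Solve the original market: 269027 - 5P = 3P - 15453, hence P = 35560 and Q = 91227.
The new curves are Qd = 186773 - 5P (demand) and Qs = 3P - 20157 (supply).
New equilibrium: 186773 - 5P = 3P - 20157 ⇒ 206930 = 8P ⇒ P = 25866.25, Q = 57441.75.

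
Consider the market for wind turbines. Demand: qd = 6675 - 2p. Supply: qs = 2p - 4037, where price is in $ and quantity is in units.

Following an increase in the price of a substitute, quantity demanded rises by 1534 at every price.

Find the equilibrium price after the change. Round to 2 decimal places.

Solve the original market: 6675 - 2p = 2p - 4037, hence p = 2678 and q = 1319.
With the change applied: demand qd = 8209 - 2p, supply qs = 2p - 4037.
Setting them equal: 8209 - 2p = 2p - 4037 → 12246 = 4p, so p = 3061.5 and q = 2086.

3061.50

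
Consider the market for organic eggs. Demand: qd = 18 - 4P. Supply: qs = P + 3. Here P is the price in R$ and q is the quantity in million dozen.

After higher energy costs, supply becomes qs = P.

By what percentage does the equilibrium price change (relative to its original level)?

+20

Initially, 18 - 4P = P + 3, so 15 = 5P and P = 3, q = 6.
With the change applied: demand qd = 18 - 4P, supply qs = P.
Setting them equal: 18 - 4P = P → 18 = 5P, so P = 3.6 and q = 3.6.
%ΔP = (3.6 − 3) / 3 × 100 = +20%.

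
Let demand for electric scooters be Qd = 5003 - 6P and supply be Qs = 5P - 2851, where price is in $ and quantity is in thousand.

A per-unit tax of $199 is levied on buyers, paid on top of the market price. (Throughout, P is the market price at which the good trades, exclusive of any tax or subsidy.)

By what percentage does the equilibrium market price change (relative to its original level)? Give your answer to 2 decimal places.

Original equilibrium: 5003 - 6P = 5P - 2851 gives 7854 = 11P, so P = 714 and Q = 719.
Since buyers pay the price plus the tax, the effective demand curve becomes Qd = 3809 - 6P.
Setting them equal: 3809 - 6P = 5P - 2851 → 6660 = 11P, so P = 6660/11 ≈ 605.4545 and Q = 1939/11 ≈ 176.2727.
%ΔP = (605.4545 − 714) / 714 × 100 = -15.20%.

-15.20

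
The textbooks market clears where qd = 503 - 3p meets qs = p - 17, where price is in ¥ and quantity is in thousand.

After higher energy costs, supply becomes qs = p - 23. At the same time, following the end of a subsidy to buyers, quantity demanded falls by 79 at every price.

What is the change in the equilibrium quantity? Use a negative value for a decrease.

-24.25

Before the shock: 503 - 3p = p - 17 ⇒ 520 = 4p ⇒ p = 130, q = 113.
After the shift, demand is qd = 424 - 3p and supply is qs = p - 23.
New equilibrium: 424 - 3p = p - 23 ⇒ 447 = 4p ⇒ p = 111.75, q = 88.75.
Δq = 88.75 − 113 = -24.25.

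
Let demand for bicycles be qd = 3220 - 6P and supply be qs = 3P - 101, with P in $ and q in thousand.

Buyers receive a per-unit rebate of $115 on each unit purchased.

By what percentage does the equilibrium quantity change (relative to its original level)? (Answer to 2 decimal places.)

Original equilibrium: 3220 - 6P = 3P - 101 gives 3321 = 9P, so P = 369 and q = 1006.
Since buyers' out-of-pocket price is the market price minus the rebate, the effective demand curve becomes qd = 3910 - 6P.
New equilibrium: 3910 - 6P = 3P - 101 ⇒ 4011 = 9P ⇒ P = 1337/3 ≈ 445.6667, q = 1236.
%Δq = (1236 − 1006) / 1006 × 100 = +22.86%.

+22.86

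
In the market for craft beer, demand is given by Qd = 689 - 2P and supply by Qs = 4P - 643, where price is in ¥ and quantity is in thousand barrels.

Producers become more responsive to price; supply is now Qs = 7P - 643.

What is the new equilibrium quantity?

393

Original equilibrium: 689 - 2P = 4P - 643 gives 1332 = 6P, so P = 222 and Q = 245.
The shock moves the curves to Qd = 689 - 2P and Qs = 7P - 643.
New equilibrium: 689 - 2P = 7P - 643 ⇒ 1332 = 9P ⇒ P = 148, Q = 393.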